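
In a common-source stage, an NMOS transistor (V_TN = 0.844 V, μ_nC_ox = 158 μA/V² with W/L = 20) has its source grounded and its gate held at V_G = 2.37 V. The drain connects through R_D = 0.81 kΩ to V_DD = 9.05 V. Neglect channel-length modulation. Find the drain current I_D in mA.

V_GS = V_G = 2.37 V, so V_ov = 2.37 − 0.844 = 1.53 V.
k_n = μ_nC_ox · (W/L) = 3.16 mA/V².
Assume saturation: I_D = ½ k_n V_ov² = 0.5 × 3.16 × 1.53² = 3.68 mA, giving V_DS = V_DD − I_D R_D = 9.05 − 3.68 × 0.81 = 6.07 V.
V_DS = 6.07 V ≥ V_ov = 1.53 V, confirming saturation.

I_D = 3.68 mA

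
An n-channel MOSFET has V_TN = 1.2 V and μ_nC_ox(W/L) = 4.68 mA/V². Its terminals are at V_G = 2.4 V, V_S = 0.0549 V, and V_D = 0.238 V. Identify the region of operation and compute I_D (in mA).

V_GS = V_G − V_S = 2.4 − 0.0549 = 2.35 V; V_DS = V_D − V_S = 0.238 − 0.0549 = 0.183 V.
V_ov = V_GS − V_TN = 2.35 − 1.2 = 1.15 V.
Since V_DS = 0.183 V < V_ov = 1.15 V, the device is in the triode region.
I_D = k_n [V_ov · V_DS − ½ V_DS²] = 4.68 × [1.15 × 0.183 − 0.5 × 0.183²] = 0.903 mA.

Triode; I_D = 0.903 mA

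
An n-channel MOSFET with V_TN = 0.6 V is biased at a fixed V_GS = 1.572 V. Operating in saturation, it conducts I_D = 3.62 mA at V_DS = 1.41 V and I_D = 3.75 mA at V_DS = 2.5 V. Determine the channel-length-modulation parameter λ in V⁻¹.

With V_GS fixed, I_D ∝ (1 + λ V_DS) in saturation, so I_D2/I_D1 = (1 + λ V_DS2)/(1 + λ V_DS1).
3.75/3.62 = 1.036 = (1 + 2.5 λ)/(1 + 1.41 λ).
Solving: λ (I_D1 V_DS2 − I_D2 V_DS1) = I_D2 − I_D1, so λ = (3.75 − 3.62) / (3.62 × 2.5 − 3.75 × 1.41) = 0.13 / 3.76 = 0.0346 V⁻¹.

λ = 0.0346 V⁻¹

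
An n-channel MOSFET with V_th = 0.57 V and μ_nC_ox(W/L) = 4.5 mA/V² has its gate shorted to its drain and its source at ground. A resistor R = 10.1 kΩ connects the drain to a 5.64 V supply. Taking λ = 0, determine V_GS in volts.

V_GS = 1.02 V

With gate tied to drain, V_GS = V_DS ≥ V_GS − V_th, so the device is in saturation.
KCL at the drain: ½ k_n (V_GS − V_th)² = (V_DD − V_GS)/R.
Let x = V_GS − 0.57. Then 22.7 x² + x − 5.07 = 0, giving x = 0.451 V (positive root), so V_GS = 1.02 V.
I_D = (V_DD − V_GS)/R = (5.64 − 1.02) / 10.1 = 0.457 mA.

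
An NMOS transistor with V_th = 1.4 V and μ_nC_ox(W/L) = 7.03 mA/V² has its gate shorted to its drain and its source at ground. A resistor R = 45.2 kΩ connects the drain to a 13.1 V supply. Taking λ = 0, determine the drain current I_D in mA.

With gate tied to drain, V_GS = V_DS ≥ V_GS − V_th, so the device is in saturation.
KCL at the drain: ½ k_n (V_GS − V_th)² = (V_DD − V_GS)/R.
Let x = V_GS − 1.4. Then 159 x² + x − 11.7 = 0, giving x = 0.268 V (positive root), so V_GS = 1.67 V.
I_D = (V_DD − V_GS)/R = (13.1 − 1.67) / 45.2 = 0.253 mA.

I_D = 0.253 mA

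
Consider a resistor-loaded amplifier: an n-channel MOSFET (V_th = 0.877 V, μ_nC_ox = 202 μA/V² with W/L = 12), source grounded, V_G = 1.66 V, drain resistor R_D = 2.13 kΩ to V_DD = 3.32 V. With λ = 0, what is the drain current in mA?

I_D = 0.743 mA

V_GS = V_G = 1.66 V, so V_ov = 1.66 − 0.877 = 0.783 V.
k_n = μ_nC_ox · (W/L) = 2.424 mA/V².
Assume saturation: I_D = ½ k_n V_ov² = 0.5 × 2.424 × 0.783² = 0.743 mA, giving V_DS = V_DD − I_D R_D = 3.32 − 0.743 × 2.13 = 1.74 V.
V_DS = 1.74 V ≥ V_ov = 0.783 V, confirming saturation.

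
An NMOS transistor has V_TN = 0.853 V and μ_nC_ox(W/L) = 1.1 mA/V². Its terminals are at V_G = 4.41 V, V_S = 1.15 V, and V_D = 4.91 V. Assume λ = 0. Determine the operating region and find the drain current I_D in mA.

V_GS = V_G − V_S = 4.41 − 1.15 = 3.26 V; V_DS = V_D − V_S = 4.91 − 1.15 = 3.76 V.
V_ov = V_GS − V_TN = 3.26 − 0.853 = 2.41 V.
Since V_DS = 3.76 V ≥ V_ov = 2.41 V, the device is in saturation.
I_D = ½ k_n V_ov² = 0.5 × 1.1 × 2.41² = 3.19 mA.

Saturation; I_D = 3.19 mA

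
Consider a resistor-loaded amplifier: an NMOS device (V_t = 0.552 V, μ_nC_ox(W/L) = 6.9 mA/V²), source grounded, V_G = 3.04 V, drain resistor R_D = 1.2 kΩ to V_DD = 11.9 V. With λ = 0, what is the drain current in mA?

V_GS = V_G = 3.04 V, so V_ov = 3.04 − 0.552 = 2.49 V.
Assume saturation: I_D = ½ k_n V_ov² = 0.5 × 6.9 × 2.49² = 21.4 mA, giving V_DS = V_DD − I_D R_D = 11.9 − 21.4 × 1.2 = -13.7 V.
But -13.7 V < V_ov = 2.49 V, so the device is actually in triode.
In triode I_D = k_n[V_ov V_DS − ½ V_DS²] and I_D = (V_DD − V_DS)/R_D. Equating: 4.14 V_DS² − 21.6 V_DS + 11.9 = 0, giving V_DS = 0.626 V (the root below V_ov).
I_D = (11.9 − 0.626) / 1.2 = 9.39 mA.

I_D = 9.39 mA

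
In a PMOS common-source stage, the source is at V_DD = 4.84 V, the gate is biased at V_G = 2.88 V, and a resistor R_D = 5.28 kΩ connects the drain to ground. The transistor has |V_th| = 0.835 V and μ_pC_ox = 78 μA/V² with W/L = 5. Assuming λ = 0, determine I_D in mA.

I_D = 0.247 mA

V_SG = V_DD − V_G = 4.84 − 2.88 = 1.96 V, so V_ov = 1.96 − 0.835 = 1.12 V.
k_p = μ_pC_ox · (W/L) = 0.39 mA/V².
Assume saturation: I_D = ½ k_p V_ov² = 0.5 × 0.39 × 1.12² = 0.247 mA, giving V_SD = V_DD − I_D R_D = 4.84 − 0.247 × 5.28 = 3.54 V.
V_SD = 3.54 V ≥ V_ov = 1.12 V, confirming saturation.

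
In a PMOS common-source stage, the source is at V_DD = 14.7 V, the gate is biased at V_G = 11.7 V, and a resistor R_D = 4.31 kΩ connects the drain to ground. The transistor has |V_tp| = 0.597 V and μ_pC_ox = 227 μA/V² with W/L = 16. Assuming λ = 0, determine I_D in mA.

V_SG = V_DD − V_G = 14.7 − 11.7 = 3 V, so V_ov = 3 − 0.597 = 2.4 V.
k_p = μ_pC_ox · (W/L) = 3.632 mA/V².
Assume saturation: I_D = ½ k_p V_ov² = 0.5 × 3.632 × 2.4² = 10.5 mA, giving V_SD = V_DD − I_D R_D = 14.7 − 10.5 × 4.31 = -30.5 V.
But -30.5 V < V_ov = 2.4 V, so the device is actually in triode.
In triode I_D = k_p[V_ov V_SD − ½ V_SD²] and I_D = (V_DD − V_SD)/R_D. Equating: 7.83 V_SD² − 38.62 V_SD + 14.7 = 0, giving V_SD = 0.416 V (the root below V_ov).
I_D = (14.7 − 0.416) / 4.31 = 3.31 mA.

I_D = 3.31 mA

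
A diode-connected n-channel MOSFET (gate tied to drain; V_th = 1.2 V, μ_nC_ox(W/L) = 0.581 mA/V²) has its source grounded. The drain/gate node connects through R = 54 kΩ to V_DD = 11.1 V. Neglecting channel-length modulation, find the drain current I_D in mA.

With gate tied to drain, V_GS = V_DS ≥ V_GS − V_th, so the device is in saturation.
KCL at the drain: ½ k_n (V_GS − V_th)² = (V_DD − V_GS)/R.
Let x = V_GS − 1.2. Then 15.7 x² + x − 9.9 = 0, giving x = 0.763 V (positive root), so V_GS = 1.96 V.
I_D = (V_DD − V_GS)/R = (11.1 − 1.96) / 54 = 0.169 mA.

I_D = 0.169 mA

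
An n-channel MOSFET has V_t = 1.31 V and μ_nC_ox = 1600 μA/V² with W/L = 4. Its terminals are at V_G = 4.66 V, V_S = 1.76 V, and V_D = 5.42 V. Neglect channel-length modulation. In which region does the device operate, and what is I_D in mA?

V_GS = V_G − V_S = 4.66 − 1.76 = 2.9 V; V_DS = V_D − V_S = 5.42 − 1.76 = 3.66 V.
k_n = μ_nC_ox · (W/L) = 6.4 mA/V².
V_ov = V_GS − V_t = 2.9 − 1.31 = 1.59 V.
Since V_DS = 3.66 V ≥ V_ov = 1.59 V, the device is in saturation.
I_D = ½ k_n V_ov² = 0.5 × 6.4 × 1.59² = 8.09 mA.

Saturation; I_D = 8.09 mA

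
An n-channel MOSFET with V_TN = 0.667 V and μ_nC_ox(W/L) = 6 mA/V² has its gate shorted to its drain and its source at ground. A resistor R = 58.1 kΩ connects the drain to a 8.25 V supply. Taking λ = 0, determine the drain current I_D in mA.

With gate tied to drain, V_GS = V_DS ≥ V_GS − V_TN, so the device is in saturation.
KCL at the drain: ½ k_n (V_GS − V_TN)² = (V_DD − V_GS)/R.
Let x = V_GS − 0.667. Then 174 x² + x − 7.583 = 0, giving x = 0.206 V (positive root), so V_GS = 0.873 V.
I_D = (V_DD − V_GS)/R = (8.25 − 0.873) / 58.1 = 0.127 mA.

I_D = 0.127 mA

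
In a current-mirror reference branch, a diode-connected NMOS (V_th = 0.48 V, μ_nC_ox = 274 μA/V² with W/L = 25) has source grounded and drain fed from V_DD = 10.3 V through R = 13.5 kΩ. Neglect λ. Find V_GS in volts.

V_GS = 0.930 V

With gate tied to drain, V_GS = V_DS ≥ V_GS − V_th, so the device is in saturation.
k_n = μ_nC_ox · (W/L) = 6.85 mA/V².
KCL at the drain: ½ k_n (V_GS − V_th)² = (V_DD − V_GS)/R.
Let x = V_GS − 0.48. Then 46.2 x² + x − 9.82 = 0, giving x = 0.45 V (positive root), so V_GS = 0.93 V.
I_D = (V_DD − V_GS)/R = (10.3 − 0.93) / 13.5 = 0.694 mA.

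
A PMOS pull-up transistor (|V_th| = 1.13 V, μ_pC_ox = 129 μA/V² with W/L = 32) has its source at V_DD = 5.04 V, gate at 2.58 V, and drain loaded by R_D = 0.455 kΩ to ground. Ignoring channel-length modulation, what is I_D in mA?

I_D = 3.65 mA

V_SG = V_DD − V_G = 5.04 − 2.58 = 2.46 V, so V_ov = 2.46 − 1.13 = 1.33 V.
k_p = μ_pC_ox · (W/L) = 4.128 mA/V².
Assume saturation: I_D = ½ k_p V_ov² = 0.5 × 4.128 × 1.33² = 3.65 mA, giving V_SD = V_DD − I_D R_D = 5.04 − 3.65 × 0.455 = 3.38 V.
V_SD = 3.38 V ≥ V_ov = 1.33 V, confirming saturation.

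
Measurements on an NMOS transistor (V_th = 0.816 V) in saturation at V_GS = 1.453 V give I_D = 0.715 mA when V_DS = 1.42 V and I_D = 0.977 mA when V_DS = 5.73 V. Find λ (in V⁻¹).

λ = 0.0967 V⁻¹

With V_GS fixed, I_D ∝ (1 + λ V_DS) in saturation, so I_D2/I_D1 = (1 + λ V_DS2)/(1 + λ V_DS1).
0.977/0.715 = 1.366 = (1 + 5.73 λ)/(1 + 1.42 λ).
Solving: λ (I_D1 V_DS2 − I_D2 V_DS1) = I_D2 − I_D1, so λ = (0.977 − 0.715) / (0.715 × 5.73 − 0.977 × 1.42) = 0.262 / 2.71 = 0.0967 V⁻¹.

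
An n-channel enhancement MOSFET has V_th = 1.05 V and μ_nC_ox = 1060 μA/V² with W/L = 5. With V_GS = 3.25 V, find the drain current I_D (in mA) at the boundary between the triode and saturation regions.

I_D = 12.8 mA

At the boundary V_DS = V_ov = V_GS − V_th = 3.25 − 1.05 = 2.2 V.
k_n = μ_nC_ox · (W/L) = 5.3 mA/V².
I_D = ½ k_n V_ov² = 0.5 × 5.3 × 2.2² = 12.8 mA.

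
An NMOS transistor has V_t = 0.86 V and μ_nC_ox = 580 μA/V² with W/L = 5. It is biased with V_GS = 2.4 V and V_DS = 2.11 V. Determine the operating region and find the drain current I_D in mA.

Saturation; I_D = 3.44 mA

k_n = μ_nC_ox · (W/L) = 2.9 mA/V².
V_ov = V_GS − V_t = 2.4 − 0.86 = 1.54 V.
Since V_DS = 2.11 V ≥ V_ov = 1.54 V, the device is in saturation.
I_D = ½ k_n V_ov² = 0.5 × 2.9 × 1.54² = 3.44 mA.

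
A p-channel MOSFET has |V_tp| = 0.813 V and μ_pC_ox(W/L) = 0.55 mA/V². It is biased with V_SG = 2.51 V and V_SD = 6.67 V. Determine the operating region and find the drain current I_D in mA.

Saturation; I_D = 0.792 mA

V_ov = V_SG − |V_tp| = 2.51 − 0.813 = 1.7 V.
Since V_SD = 6.67 V ≥ V_ov = 1.7 V, the device is in saturation.
I_D = ½ k_p V_ov² = 0.5 × 0.55 × 1.7² = 0.792 mA.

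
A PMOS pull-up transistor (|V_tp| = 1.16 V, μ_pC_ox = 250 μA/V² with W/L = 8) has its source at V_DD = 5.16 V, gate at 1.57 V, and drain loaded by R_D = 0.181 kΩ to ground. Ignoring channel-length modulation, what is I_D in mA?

V_SG = V_DD − V_G = 5.16 − 1.57 = 3.59 V, so V_ov = 3.59 − 1.16 = 2.43 V.
k_p = μ_pC_ox · (W/L) = 2 mA/V².
Assume saturation: I_D = ½ k_p V_ov² = 0.5 × 2 × 2.43² = 5.9 mA, giving V_SD = V_DD − I_D R_D = 5.16 − 5.9 × 0.181 = 4.09 V.
V_SD = 4.09 V ≥ V_ov = 2.43 V, confirming saturation.

I_D = 5.90 mA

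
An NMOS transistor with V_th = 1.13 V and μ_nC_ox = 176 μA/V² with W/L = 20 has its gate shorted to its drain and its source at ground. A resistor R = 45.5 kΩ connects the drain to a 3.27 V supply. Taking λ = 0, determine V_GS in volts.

With gate tied to drain, V_GS = V_DS ≥ V_GS − V_th, so the device is in saturation.
k_n = μ_nC_ox · (W/L) = 3.52 mA/V².
KCL at the drain: ½ k_n (V_GS − V_th)² = (V_DD − V_GS)/R.
Let x = V_GS − 1.13. Then 80.1 x² + x − 2.14 = 0, giving x = 0.157 V (positive root), so V_GS = 1.29 V.
I_D = (V_DD − V_GS)/R = (3.27 − 1.29) / 45.5 = 0.0436 mA.

V_GS = 1.29 V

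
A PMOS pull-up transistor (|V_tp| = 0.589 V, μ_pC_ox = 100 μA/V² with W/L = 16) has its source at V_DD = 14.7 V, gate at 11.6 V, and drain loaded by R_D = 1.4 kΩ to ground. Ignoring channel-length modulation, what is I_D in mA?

I_D = 5.04 mA

V_SG = V_DD − V_G = 14.7 − 11.6 = 3.1 V, so V_ov = 3.1 − 0.589 = 2.51 V.
k_p = μ_pC_ox · (W/L) = 1.6 mA/V².
Assume saturation: I_D = ½ k_p V_ov² = 0.5 × 1.6 × 2.51² = 5.04 mA, giving V_SD = V_DD − I_D R_D = 14.7 − 5.04 × 1.4 = 7.64 V.
V_SD = 7.64 V ≥ V_ov = 2.51 V, confirming saturation.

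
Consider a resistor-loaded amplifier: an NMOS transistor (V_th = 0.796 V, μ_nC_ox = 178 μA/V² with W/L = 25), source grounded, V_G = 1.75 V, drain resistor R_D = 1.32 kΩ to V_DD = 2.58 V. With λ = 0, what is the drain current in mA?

I_D = 1.57 mA

V_GS = V_G = 1.75 V, so V_ov = 1.75 − 0.796 = 0.954 V.
k_n = μ_nC_ox · (W/L) = 4.45 mA/V².
Assume saturation: I_D = ½ k_n V_ov² = 0.5 × 4.45 × 0.954² = 2.03 mA, giving V_DS = V_DD − I_D R_D = 2.58 − 2.03 × 1.32 = -0.093 V.
But -0.093 V < V_ov = 0.954 V, so the device is actually in triode.
In triode I_D = k_n[V_ov V_DS − ½ V_DS²] and I_D = (V_DD − V_DS)/R_D. Equating: 2.94 V_DS² − 6.604 V_DS + 2.58 = 0, giving V_DS = 0.503 V (the root below V_ov).
I_D = (2.58 − 0.503) / 1.32 = 1.57 mA.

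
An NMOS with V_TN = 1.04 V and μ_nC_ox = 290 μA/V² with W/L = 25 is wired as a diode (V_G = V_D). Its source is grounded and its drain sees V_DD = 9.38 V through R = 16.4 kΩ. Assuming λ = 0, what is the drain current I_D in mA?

With gate tied to drain, V_GS = V_DS ≥ V_GS − V_TN, so the device is in saturation.
k_n = μ_nC_ox · (W/L) = 7.25 mA/V².
KCL at the drain: ½ k_n (V_GS − V_TN)² = (V_DD − V_GS)/R.
Let x = V_GS − 1.04. Then 59.4 x² + x − 8.34 = 0, giving x = 0.366 V (positive root), so V_GS = 1.41 V.
I_D = (V_DD − V_GS)/R = (9.38 − 1.41) / 16.4 = 0.486 mA.

I_D = 0.486 mA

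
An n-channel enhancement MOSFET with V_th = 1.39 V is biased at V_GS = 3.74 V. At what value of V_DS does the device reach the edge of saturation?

The boundary between triode and saturation is V_DS = V_GS − V_th = V_ov.
V_ov = 3.74 − 1.39 = 2.35 V.

V_DS,sat = 2.35 V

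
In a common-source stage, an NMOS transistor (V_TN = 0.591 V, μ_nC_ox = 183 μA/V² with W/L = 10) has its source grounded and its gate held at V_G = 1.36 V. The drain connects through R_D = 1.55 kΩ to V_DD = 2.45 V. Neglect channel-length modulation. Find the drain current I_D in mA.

V_GS = V_G = 1.36 V, so V_ov = 1.36 − 0.591 = 0.769 V.
k_n = μ_nC_ox · (W/L) = 1.83 mA/V².
Assume saturation: I_D = ½ k_n V_ov² = 0.5 × 1.83 × 0.769² = 0.541 mA, giving V_DS = V_DD − I_D R_D = 2.45 − 0.541 × 1.55 = 1.61 V.
V_DS = 1.61 V ≥ V_ov = 0.769 V, confirming saturation.

I_D = 0.541 mA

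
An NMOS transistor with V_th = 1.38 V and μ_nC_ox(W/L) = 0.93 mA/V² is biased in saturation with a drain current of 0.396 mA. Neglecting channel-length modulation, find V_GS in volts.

In saturation I_D = ½ k_n (V_GS − V_th)², so V_GS − V_th = √(2 I_D / k_n) = √(2 × 0.396 / 0.93) = 0.923 V.
V_GS = 1.38 + 0.923 = 2.3 V.

V_GS = 2.30 V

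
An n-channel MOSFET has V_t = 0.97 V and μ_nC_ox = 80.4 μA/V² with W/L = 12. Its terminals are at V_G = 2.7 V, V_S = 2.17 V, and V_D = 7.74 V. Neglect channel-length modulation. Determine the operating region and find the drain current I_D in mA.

V_GS = V_G − V_S = 2.7 − 2.17 = 0.53 V; V_DS = V_D − V_S = 7.74 − 2.17 = 5.57 V.
V_GS = 0.53 V < V_t = 0.97 V, so the transistor is in cutoff.

Cutoff; I_D = 0 mA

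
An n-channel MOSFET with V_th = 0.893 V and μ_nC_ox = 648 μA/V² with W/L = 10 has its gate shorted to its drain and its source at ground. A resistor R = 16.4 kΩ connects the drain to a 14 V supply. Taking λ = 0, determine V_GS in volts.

V_GS = 1.38 V

With gate tied to drain, V_GS = V_DS ≥ V_GS − V_th, so the device is in saturation.
k_n = μ_nC_ox · (W/L) = 6.48 mA/V².
KCL at the drain: ½ k_n (V_GS − V_th)² = (V_DD − V_GS)/R.
Let x = V_GS − 0.893. Then 53.1 x² + x − 13.11 = 0, giving x = 0.487 V (positive root), so V_GS = 1.38 V.
I_D = (V_DD − V_GS)/R = (14 − 1.38) / 16.4 = 0.769 mA.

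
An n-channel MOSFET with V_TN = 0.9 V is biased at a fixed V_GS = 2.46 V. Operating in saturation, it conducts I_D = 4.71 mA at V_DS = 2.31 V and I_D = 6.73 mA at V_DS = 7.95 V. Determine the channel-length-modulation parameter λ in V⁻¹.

λ = 0.0922 V⁻¹

With V_GS fixed, I_D ∝ (1 + λ V_DS) in saturation, so I_D2/I_D1 = (1 + λ V_DS2)/(1 + λ V_DS1).
6.73/4.71 = 1.429 = (1 + 7.95 λ)/(1 + 2.31 λ).
Solving: λ (I_D1 V_DS2 − I_D2 V_DS1) = I_D2 − I_D1, so λ = (6.73 − 4.71) / (4.71 × 7.95 − 6.73 × 2.31) = 2.02 / 21.9 = 0.0922 V⁻¹.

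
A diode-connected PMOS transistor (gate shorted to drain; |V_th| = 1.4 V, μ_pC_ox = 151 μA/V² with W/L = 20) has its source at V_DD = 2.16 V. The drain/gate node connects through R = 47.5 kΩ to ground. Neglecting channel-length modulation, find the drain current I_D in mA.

I_D = 0.0140 mA

With gate tied to drain, V_SG = V_SD ≥ V_SG − |V_th|, so the device is in saturation.
k_p = μ_pC_ox · (W/L) = 3.02 mA/V².
KCL at the drain: ½ k_p (V_SG − |V_th|)² = (V_DD − V_SG)/R.
Let x = V_SG − 1.4. Then 71.7 x² + x − 0.76 = 0, giving x = 0.0962 V (positive root), so V_SG = 1.5 V.
I_D = (V_DD − V_SG)/R = (2.16 − 1.5) / 47.5 = 0.014 mA.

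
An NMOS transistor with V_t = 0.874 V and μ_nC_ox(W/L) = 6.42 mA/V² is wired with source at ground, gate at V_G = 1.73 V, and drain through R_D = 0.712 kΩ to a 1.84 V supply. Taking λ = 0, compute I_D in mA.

V_GS = V_G = 1.73 V, so V_ov = 1.73 − 0.874 = 0.856 V.
Assume saturation: I_D = ½ k_n V_ov² = 0.5 × 6.42 × 0.856² = 2.35 mA, giving V_DS = V_DD − I_D R_D = 1.84 − 2.35 × 0.712 = 0.165 V.
But 0.165 V < V_ov = 0.856 V, so the device is actually in triode.
In triode I_D = k_n[V_ov V_DS − ½ V_DS²] and I_D = (V_DD − V_DS)/R_D. Equating: 2.29 V_DS² − 4.913 V_DS + 1.84 = 0, giving V_DS = 0.483 V (the root below V_ov).
I_D = (1.84 − 0.483) / 0.712 = 1.91 mA.

I_D = 1.91 mA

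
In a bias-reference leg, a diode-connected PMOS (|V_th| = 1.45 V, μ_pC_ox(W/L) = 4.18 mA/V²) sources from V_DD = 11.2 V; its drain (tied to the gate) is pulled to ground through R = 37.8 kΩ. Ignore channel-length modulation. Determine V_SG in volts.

With gate tied to drain, V_SG = V_SD ≥ V_SG − |V_th|, so the device is in saturation.
KCL at the drain: ½ k_p (V_SG − |V_th|)² = (V_DD − V_SG)/R.
Let x = V_SG − 1.45. Then 79 x² + x − 9.75 = 0, giving x = 0.345 V (positive root), so V_SG = 1.8 V.
I_D = (V_DD − V_SG)/R = (11.2 − 1.8) / 37.8 = 0.249 mA.

V_SG = 1.80 V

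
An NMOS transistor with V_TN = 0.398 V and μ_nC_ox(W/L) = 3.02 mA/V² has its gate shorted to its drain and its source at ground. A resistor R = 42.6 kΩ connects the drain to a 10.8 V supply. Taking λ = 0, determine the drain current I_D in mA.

I_D = 0.235 mA

With gate tied to drain, V_GS = V_DS ≥ V_GS − V_TN, so the device is in saturation.
KCL at the drain: ½ k_n (V_GS − V_TN)² = (V_DD − V_GS)/R.
Let x = V_GS − 0.398. Then 64.3 x² + x − 10.4 = 0, giving x = 0.394 V (positive root), so V_GS = 0.792 V.
I_D = (V_DD − V_GS)/R = (10.8 − 0.792) / 42.6 = 0.235 mA.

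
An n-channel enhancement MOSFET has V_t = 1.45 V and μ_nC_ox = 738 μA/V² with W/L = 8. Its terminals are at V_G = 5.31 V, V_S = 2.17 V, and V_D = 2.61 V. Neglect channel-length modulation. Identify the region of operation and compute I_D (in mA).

Triode; I_D = 3.82 mA

V_GS = V_G − V_S = 5.31 − 2.17 = 3.14 V; V_DS = V_D − V_S = 2.61 − 2.17 = 0.44 V.
k_n = μ_nC_ox · (W/L) = 5.904 mA/V².
V_ov = V_GS − V_t = 3.14 − 1.45 = 1.69 V.
Since V_DS = 0.44 V < V_ov = 1.69 V, the device is in the triode region.
I_D = k_n [V_ov · V_DS − ½ V_DS²] = 5.904 × [1.69 × 0.44 − 0.5 × 0.44²] = 3.82 mA.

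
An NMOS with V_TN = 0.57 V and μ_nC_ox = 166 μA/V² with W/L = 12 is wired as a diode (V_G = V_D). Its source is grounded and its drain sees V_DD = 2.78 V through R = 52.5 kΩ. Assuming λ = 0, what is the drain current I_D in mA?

With gate tied to drain, V_GS = V_DS ≥ V_GS − V_TN, so the device is in saturation.
k_n = μ_nC_ox · (W/L) = 1.992 mA/V².
KCL at the drain: ½ k_n (V_GS − V_TN)² = (V_DD − V_GS)/R.
Let x = V_GS − 0.57. Then 52.3 x² + x − 2.21 = 0, giving x = 0.196 V (positive root), so V_GS = 0.766 V.
I_D = (V_DD − V_GS)/R = (2.78 − 0.766) / 52.5 = 0.0384 mA.

I_D = 0.0384 mA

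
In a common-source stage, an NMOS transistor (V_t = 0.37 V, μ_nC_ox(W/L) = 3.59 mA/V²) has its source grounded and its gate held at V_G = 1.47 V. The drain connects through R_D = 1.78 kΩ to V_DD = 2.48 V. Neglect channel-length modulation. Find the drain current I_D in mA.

I_D = 1.19 mA

V_GS = V_G = 1.47 V, so V_ov = 1.47 − 0.37 = 1.1 V.
Assume saturation: I_D = ½ k_n V_ov² = 0.5 × 3.59 × 1.1² = 2.17 mA, giving V_DS = V_DD − I_D R_D = 2.48 − 2.17 × 1.78 = -1.39 V.
But -1.39 V < V_ov = 1.1 V, so the device is actually in triode.
In triode I_D = k_n[V_ov V_DS − ½ V_DS²] and I_D = (V_DD − V_DS)/R_D. Equating: 3.2 V_DS² − 8.029 V_DS + 2.48 = 0, giving V_DS = 0.361 V (the root below V_ov).
I_D = (2.48 − 0.361) / 1.78 = 1.19 mA.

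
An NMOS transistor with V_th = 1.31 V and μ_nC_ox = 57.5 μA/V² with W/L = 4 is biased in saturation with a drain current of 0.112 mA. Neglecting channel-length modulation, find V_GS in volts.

k_n = μ_nC_ox · (W/L) = 0.23 mA/V².
In saturation I_D = ½ k_n (V_GS − V_th)², so V_GS − V_th = √(2 I_D / k_n) = √(2 × 0.112 / 0.23) = 0.987 V.
V_GS = 1.31 + 0.987 = 2.3 V.

V_GS = 2.30 V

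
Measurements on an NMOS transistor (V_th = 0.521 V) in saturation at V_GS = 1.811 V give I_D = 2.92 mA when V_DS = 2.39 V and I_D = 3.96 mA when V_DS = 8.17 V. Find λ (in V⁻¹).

With V_GS fixed, I_D ∝ (1 + λ V_DS) in saturation, so I_D2/I_D1 = (1 + λ V_DS2)/(1 + λ V_DS1).
3.96/2.92 = 1.356 = (1 + 8.17 λ)/(1 + 2.39 λ).
Solving: λ (I_D1 V_DS2 − I_D2 V_DS1) = I_D2 − I_D1, so λ = (3.96 − 2.92) / (2.92 × 8.17 − 3.96 × 2.39) = 1.04 / 14.4 = 0.0723 V⁻¹.

λ = 0.0723 V⁻¹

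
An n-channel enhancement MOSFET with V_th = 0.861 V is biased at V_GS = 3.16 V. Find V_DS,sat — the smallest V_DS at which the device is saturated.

V_DS,sat = 2.30 V

The boundary between triode and saturation is V_DS = V_GS − V_th = V_ov.
V_ov = 3.16 − 0.861 = 2.3 V.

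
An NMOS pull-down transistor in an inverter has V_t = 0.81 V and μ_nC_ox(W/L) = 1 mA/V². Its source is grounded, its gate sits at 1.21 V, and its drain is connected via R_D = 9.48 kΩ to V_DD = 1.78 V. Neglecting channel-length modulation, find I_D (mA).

I_D = 0.0800 mA

V_GS = V_G = 1.21 V, so V_ov = 1.21 − 0.81 = 0.4 V.
Assume saturation: I_D = ½ k_n V_ov² = 0.5 × 1 × 0.4² = 0.08 mA, giving V_DS = V_DD − I_D R_D = 1.78 − 0.08 × 9.48 = 1.02 V.
V_DS = 1.02 V ≥ V_ov = 0.4 V, confirming saturation.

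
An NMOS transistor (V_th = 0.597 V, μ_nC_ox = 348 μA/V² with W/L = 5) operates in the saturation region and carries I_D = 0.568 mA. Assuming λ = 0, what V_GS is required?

k_n = μ_nC_ox · (W/L) = 1.74 mA/V².
In saturation I_D = ½ k_n (V_GS − V_th)², so V_GS − V_th = √(2 I_D / k_n) = √(2 × 0.568 / 1.74) = 0.808 V.
V_GS = 0.597 + 0.808 = 1.41 V.

V_GS = 1.41 V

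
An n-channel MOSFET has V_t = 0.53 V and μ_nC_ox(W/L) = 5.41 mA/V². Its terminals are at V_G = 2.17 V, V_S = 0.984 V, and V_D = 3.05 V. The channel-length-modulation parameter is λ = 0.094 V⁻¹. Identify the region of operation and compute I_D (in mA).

Saturation; I_D = 1.39 mA

V_GS = V_G − V_S = 2.17 − 0.984 = 1.19 V; V_DS = V_D − V_S = 3.05 − 0.984 = 2.07 V.
V_ov = V_GS − V_t = 1.19 − 0.53 = 0.656 V.
Since V_DS = 2.07 V ≥ V_ov = 0.656 V, the device is in saturation.
I_D = ½ k_n V_ov² (1 + λ V_DS) = 0.5 × 5.41 × 0.656² × (1 + 0.094 × 2.07) = 1.39 mA.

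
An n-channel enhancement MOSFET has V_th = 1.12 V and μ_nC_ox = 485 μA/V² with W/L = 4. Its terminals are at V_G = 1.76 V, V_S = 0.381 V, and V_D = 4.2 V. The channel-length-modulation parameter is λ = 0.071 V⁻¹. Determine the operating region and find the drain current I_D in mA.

Saturation; I_D = 0.0827 mA

V_GS = V_G − V_S = 1.76 − 0.381 = 1.38 V; V_DS = V_D − V_S = 4.2 − 0.381 = 3.82 V.
k_n = μ_nC_ox · (W/L) = 1.94 mA/V².
V_ov = V_GS − V_th = 1.38 − 1.12 = 0.259 V.
Since V_DS = 3.82 V ≥ V_ov = 0.259 V, the device is in saturation.
I_D = ½ k_n V_ov² (1 + λ V_DS) = 0.5 × 1.94 × 0.259² × (1 + 0.071 × 3.82) = 0.0827 mA.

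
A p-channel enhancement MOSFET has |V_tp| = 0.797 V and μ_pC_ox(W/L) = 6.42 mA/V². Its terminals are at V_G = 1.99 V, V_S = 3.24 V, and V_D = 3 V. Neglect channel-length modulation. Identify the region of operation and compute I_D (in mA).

Triode; I_D = 0.513 mA

V_SG = V_S − V_G = 3.24 − 1.99 = 1.25 V; V_SD = V_S − V_D = 3.24 − 3 = 0.24 V.
V_ov = V_SG − |V_tp| = 1.25 − 0.797 = 0.453 V.
Since V_SD = 0.24 V < V_ov = 0.453 V, the device is in the triode region.
I_D = k_p [V_ov · V_SD − ½ V_SD²] = 6.42 × [0.453 × 0.24 − 0.5 × 0.24²] = 0.513 mA.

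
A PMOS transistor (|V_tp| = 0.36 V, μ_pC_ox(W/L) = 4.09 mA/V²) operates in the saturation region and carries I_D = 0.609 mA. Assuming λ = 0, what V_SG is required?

V_SG = 0.906 V

In saturation I_D = ½ k_p (V_SG − |V_tp|)², so V_SG − |V_tp| = √(2 I_D / k_p) = √(2 × 0.609 / 4.09) = 0.546 V.
V_SG = 0.36 + 0.546 = 0.906 V.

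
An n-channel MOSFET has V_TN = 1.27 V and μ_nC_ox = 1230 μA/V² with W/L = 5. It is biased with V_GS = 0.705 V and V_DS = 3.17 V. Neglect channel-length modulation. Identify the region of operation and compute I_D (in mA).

V_GS = 0.705 V < V_TN = 1.27 V, so the transistor is in cutoff.

Cutoff; I_D = 0 mA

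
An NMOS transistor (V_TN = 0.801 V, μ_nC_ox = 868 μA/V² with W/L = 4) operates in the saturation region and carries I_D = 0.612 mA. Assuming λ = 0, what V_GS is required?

k_n = μ_nC_ox · (W/L) = 3.472 mA/V².
In saturation I_D = ½ k_n (V_GS − V_TN)², so V_GS − V_TN = √(2 I_D / k_n) = √(2 × 0.612 / 3.472) = 0.594 V.
V_GS = 0.801 + 0.594 = 1.39 V.

V_GS = 1.39 V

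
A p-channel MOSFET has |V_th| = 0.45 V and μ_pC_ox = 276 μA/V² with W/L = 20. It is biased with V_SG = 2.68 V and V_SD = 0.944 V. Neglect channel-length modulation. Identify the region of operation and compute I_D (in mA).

Triode; I_D = 9.16 mA

k_p = μ_pC_ox · (W/L) = 5.52 mA/V².
V_ov = V_SG − |V_th| = 2.68 − 0.45 = 2.23 V.
Since V_SD = 0.944 V < V_ov = 2.23 V, the device is in the triode region.
I_D = k_p [V_ov · V_SD − ½ V_SD²] = 5.52 × [2.23 × 0.944 − 0.5 × 0.944²] = 9.16 mA.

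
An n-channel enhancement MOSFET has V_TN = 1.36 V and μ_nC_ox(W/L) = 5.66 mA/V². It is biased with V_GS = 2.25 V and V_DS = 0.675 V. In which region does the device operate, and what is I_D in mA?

V_ov = V_GS − V_TN = 2.25 − 1.36 = 0.89 V.
Since V_DS = 0.675 V < V_ov = 0.89 V, the device is in the triode region.
I_D = k_n [V_ov · V_DS − ½ V_DS²] = 5.66 × [0.89 × 0.675 − 0.5 × 0.675²] = 2.11 mA.

Triode; I_D = 2.11 mA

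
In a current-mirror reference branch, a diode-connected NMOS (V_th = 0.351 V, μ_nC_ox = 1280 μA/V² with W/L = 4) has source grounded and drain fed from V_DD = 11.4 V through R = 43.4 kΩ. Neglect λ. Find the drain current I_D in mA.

With gate tied to drain, V_GS = V_DS ≥ V_GS − V_th, so the device is in saturation.
k_n = μ_nC_ox · (W/L) = 5.12 mA/V².
KCL at the drain: ½ k_n (V_GS − V_th)² = (V_DD − V_GS)/R.
Let x = V_GS − 0.351. Then 111 x² + x − 11.05 = 0, giving x = 0.311 V (positive root), so V_GS = 0.662 V.
I_D = (V_DD − V_GS)/R = (11.4 − 0.662) / 43.4 = 0.247 mA.

I_D = 0.247 mA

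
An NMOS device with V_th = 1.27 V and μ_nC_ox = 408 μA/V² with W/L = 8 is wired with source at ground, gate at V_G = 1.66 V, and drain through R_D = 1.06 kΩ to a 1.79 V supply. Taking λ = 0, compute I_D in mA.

V_GS = V_G = 1.66 V, so V_ov = 1.66 − 1.27 = 0.39 V.
k_n = μ_nC_ox · (W/L) = 3.264 mA/V².
Assume saturation: I_D = ½ k_n V_ov² = 0.5 × 3.264 × 0.39² = 0.248 mA, giving V_DS = V_DD − I_D R_D = 1.79 − 0.248 × 1.06 = 1.53 V.
V_DS = 1.53 V ≥ V_ov = 0.39 V, confirming saturation.

I_D = 0.248 mA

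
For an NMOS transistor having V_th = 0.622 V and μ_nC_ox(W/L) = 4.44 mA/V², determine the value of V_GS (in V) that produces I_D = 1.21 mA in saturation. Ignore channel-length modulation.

In saturation I_D = ½ k_n (V_GS − V_th)², so V_GS − V_th = √(2 I_D / k_n) = √(2 × 1.21 / 4.44) = 0.738 V.
V_GS = 0.622 + 0.738 = 1.36 V.

V_GS = 1.36 V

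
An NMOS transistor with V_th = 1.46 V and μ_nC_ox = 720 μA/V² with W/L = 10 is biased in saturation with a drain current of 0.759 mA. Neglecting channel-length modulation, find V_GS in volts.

k_n = μ_nC_ox · (W/L) = 7.2 mA/V².
In saturation I_D = ½ k_n (V_GS − V_th)², so V_GS − V_th = √(2 I_D / k_n) = √(2 × 0.759 / 7.2) = 0.459 V.
V_GS = 1.46 + 0.459 = 1.92 V.

V_GS = 1.92 V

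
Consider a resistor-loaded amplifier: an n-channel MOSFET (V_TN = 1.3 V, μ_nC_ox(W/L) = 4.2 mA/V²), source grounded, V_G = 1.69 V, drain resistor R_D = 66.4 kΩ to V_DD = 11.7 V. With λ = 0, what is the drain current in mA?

I_D = 0.174 mA

V_GS = V_G = 1.69 V, so V_ov = 1.69 − 1.3 = 0.39 V.
Assume saturation: I_D = ½ k_n V_ov² = 0.5 × 4.2 × 0.39² = 0.319 mA, giving V_DS = V_DD − I_D R_D = 11.7 − 0.319 × 66.4 = -9.51 V.
But -9.51 V < V_ov = 0.39 V, so the device is actually in triode.
In triode I_D = k_n[V_ov V_DS − ½ V_DS²] and I_D = (V_DD − V_DS)/R_D. Equating: 139 V_DS² − 109.8 V_DS + 11.7 = 0, giving V_DS = 0.127 V (the root below V_ov).
I_D = (11.7 − 0.127) / 66.4 = 0.174 mA.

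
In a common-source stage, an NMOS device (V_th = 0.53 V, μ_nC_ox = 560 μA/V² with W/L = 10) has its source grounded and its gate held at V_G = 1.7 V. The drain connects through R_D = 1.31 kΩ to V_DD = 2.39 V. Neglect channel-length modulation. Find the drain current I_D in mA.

I_D = 1.61 mA

V_GS = V_G = 1.7 V, so V_ov = 1.7 − 0.53 = 1.17 V.
k_n = μ_nC_ox · (W/L) = 5.6 mA/V².
Assume saturation: I_D = ½ k_n V_ov² = 0.5 × 5.6 × 1.17² = 3.83 mA, giving V_DS = V_DD − I_D R_D = 2.39 − 3.83 × 1.31 = -2.63 V.
But -2.63 V < V_ov = 1.17 V, so the device is actually in triode.
In triode I_D = k_n[V_ov V_DS − ½ V_DS²] and I_D = (V_DD − V_DS)/R_D. Equating: 3.67 V_DS² − 9.583 V_DS + 2.39 = 0, giving V_DS = 0.279 V (the root below V_ov).
I_D = (2.39 − 0.279) / 1.31 = 1.61 mA.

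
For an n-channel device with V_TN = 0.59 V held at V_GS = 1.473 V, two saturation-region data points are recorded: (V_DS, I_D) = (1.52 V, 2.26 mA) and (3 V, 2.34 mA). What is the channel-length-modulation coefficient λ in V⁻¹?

λ = 0.0248 V⁻¹

With V_GS fixed, I_D ∝ (1 + λ V_DS) in saturation, so I_D2/I_D1 = (1 + λ V_DS2)/(1 + λ V_DS1).
2.34/2.26 = 1.035 = (1 + 3 λ)/(1 + 1.52 λ).
Solving: λ (I_D1 V_DS2 − I_D2 V_DS1) = I_D2 − I_D1, so λ = (2.34 − 2.26) / (2.26 × 3 − 2.34 × 1.52) = 0.08 / 3.22 = 0.0248 V⁻¹.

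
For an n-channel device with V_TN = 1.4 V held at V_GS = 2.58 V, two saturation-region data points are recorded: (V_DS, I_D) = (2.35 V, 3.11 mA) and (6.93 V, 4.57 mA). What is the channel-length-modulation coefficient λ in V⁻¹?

With V_GS fixed, I_D ∝ (1 + λ V_DS) in saturation, so I_D2/I_D1 = (1 + λ V_DS2)/(1 + λ V_DS1).
4.57/3.11 = 1.469 = (1 + 6.93 λ)/(1 + 2.35 λ).
Solving: λ (I_D1 V_DS2 − I_D2 V_DS1) = I_D2 − I_D1, so λ = (4.57 − 3.11) / (3.11 × 6.93 − 4.57 × 2.35) = 1.46 / 10.8 = 0.135 V⁻¹.

λ = 0.135 V⁻¹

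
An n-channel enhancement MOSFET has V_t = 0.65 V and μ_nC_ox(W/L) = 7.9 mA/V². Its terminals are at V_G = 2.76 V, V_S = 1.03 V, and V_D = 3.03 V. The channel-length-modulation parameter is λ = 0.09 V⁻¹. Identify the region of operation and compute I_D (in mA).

V_GS = V_G − V_S = 2.76 − 1.03 = 1.73 V; V_DS = V_D − V_S = 3.03 − 1.03 = 2 V.
V_ov = V_GS − V_t = 1.73 − 0.65 = 1.08 V.
Since V_DS = 2 V ≥ V_ov = 1.08 V, the device is in saturation.
I_D = ½ k_n V_ov² (1 + λ V_DS) = 0.5 × 7.9 × 1.08² × (1 + 0.09 × 2) = 5.44 mA.

Saturation; I_D = 5.44 mA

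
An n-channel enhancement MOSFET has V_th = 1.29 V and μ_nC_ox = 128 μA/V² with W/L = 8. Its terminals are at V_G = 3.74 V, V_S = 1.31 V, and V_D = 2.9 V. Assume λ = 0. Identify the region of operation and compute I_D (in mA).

V_GS = V_G − V_S = 3.74 − 1.31 = 2.43 V; V_DS = V_D − V_S = 2.9 − 1.31 = 1.59 V.
k_n = μ_nC_ox · (W/L) = 1.024 mA/V².
V_ov = V_GS − V_th = 2.43 − 1.29 = 1.14 V.
Since V_DS = 1.59 V ≥ V_ov = 1.14 V, the device is in saturation.
I_D = ½ k_n V_ov² = 0.5 × 1.024 × 1.14² = 0.665 mA.

Saturation; I_D = 0.665 mA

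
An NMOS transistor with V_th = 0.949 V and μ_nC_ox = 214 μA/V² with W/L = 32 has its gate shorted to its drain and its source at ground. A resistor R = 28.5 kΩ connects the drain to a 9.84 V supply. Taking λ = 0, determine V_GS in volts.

With gate tied to drain, V_GS = V_DS ≥ V_GS − V_th, so the device is in saturation.
k_n = μ_nC_ox · (W/L) = 6.848 mA/V².
KCL at the drain: ½ k_n (V_GS − V_th)² = (V_DD − V_GS)/R.
Let x = V_GS − 0.949. Then 97.6 x² + x − 8.891 = 0, giving x = 0.297 V (positive root), so V_GS = 1.25 V.
I_D = (V_DD − V_GS)/R = (9.84 − 1.25) / 28.5 = 0.302 mA.

V_GS = 1.25 V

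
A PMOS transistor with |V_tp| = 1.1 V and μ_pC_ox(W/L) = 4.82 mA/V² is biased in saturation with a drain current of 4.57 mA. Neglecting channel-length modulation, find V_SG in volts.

In saturation I_D = ½ k_p (V_SG − |V_tp|)², so V_SG − |V_tp| = √(2 I_D / k_p) = √(2 × 4.57 / 4.82) = 1.38 V.
V_SG = 1.1 + 1.38 = 2.48 V.

V_SG = 2.48 V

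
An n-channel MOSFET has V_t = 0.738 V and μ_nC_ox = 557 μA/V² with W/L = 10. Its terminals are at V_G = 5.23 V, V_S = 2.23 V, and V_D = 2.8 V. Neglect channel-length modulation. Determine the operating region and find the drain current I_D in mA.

V_GS = V_G − V_S = 5.23 − 2.23 = 3 V; V_DS = V_D − V_S = 2.8 − 2.23 = 0.57 V.
k_n = μ_nC_ox · (W/L) = 5.57 mA/V².
V_ov = V_GS − V_t = 3 − 0.738 = 2.26 V.
Since V_DS = 0.57 V < V_ov = 2.26 V, the device is in the triode region.
I_D = k_n [V_ov · V_DS − ½ V_DS²] = 5.57 × [2.26 × 0.57 − 0.5 × 0.57²] = 6.28 mA.

Triode; I_D = 6.28 mA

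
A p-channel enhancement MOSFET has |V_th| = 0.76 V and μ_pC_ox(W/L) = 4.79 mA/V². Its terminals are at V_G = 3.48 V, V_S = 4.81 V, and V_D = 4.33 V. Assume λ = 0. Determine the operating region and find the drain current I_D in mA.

V_SG = V_S − V_G = 4.81 − 3.48 = 1.33 V; V_SD = V_S − V_D = 4.81 − 4.33 = 0.48 V.
V_ov = V_SG − |V_th| = 1.33 − 0.76 = 0.57 V.
Since V_SD = 0.48 V < V_ov = 0.57 V, the device is in the triode region.
I_D = k_p [V_ov · V_SD − ½ V_SD²] = 4.79 × [0.57 × 0.48 − 0.5 × 0.48²] = 0.759 mA.

Triode; I_D = 0.759 mA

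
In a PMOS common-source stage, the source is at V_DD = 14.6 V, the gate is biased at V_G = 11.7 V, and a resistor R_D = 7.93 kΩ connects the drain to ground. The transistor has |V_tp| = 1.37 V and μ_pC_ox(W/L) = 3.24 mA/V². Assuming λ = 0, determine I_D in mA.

V_SG = V_DD − V_G = 14.6 − 11.7 = 2.9 V, so V_ov = 2.9 − 1.37 = 1.53 V.
Assume saturation: I_D = ½ k_p V_ov² = 0.5 × 3.24 × 1.53² = 3.79 mA, giving V_SD = V_DD − I_D R_D = 14.6 − 3.79 × 7.93 = -15.5 V.
But -15.5 V < V_ov = 1.53 V, so the device is actually in triode.
In triode I_D = k_p[V_ov V_SD − ½ V_SD²] and I_D = (V_DD − V_SD)/R_D. Equating: 12.8 V_SD² − 40.31 V_SD + 14.6 = 0, giving V_SD = 0.418 V (the root below V_ov).
I_D = (14.6 − 0.418) / 7.93 = 1.79 mA.

I_D = 1.79 mA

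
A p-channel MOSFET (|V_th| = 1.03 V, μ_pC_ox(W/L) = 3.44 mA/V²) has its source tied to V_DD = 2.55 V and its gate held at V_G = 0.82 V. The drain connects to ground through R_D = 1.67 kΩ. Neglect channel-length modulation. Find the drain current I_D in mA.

I_D = 0.843 mA

V_SG = V_DD − V_G = 2.55 − 0.82 = 1.73 V, so V_ov = 1.73 − 1.03 = 0.7 V.
Assume saturation: I_D = ½ k_p V_ov² = 0.5 × 3.44 × 0.7² = 0.843 mA, giving V_SD = V_DD − I_D R_D = 2.55 − 0.843 × 1.67 = 1.14 V.
V_SD = 1.14 V ≥ V_ov = 0.7 V, confirming saturation.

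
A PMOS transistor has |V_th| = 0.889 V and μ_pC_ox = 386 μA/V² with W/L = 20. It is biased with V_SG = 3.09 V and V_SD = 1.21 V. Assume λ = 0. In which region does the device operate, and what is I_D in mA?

k_p = μ_pC_ox · (W/L) = 7.72 mA/V².
V_ov = V_SG − |V_th| = 3.09 − 0.889 = 2.2 V.
Since V_SD = 1.21 V < V_ov = 2.2 V, the device is in the triode region.
I_D = k_p [V_ov · V_SD − ½ V_SD²] = 7.72 × [2.2 × 1.21 − 0.5 × 1.21²] = 14.9 mA.

Triode; I_D = 14.9 mA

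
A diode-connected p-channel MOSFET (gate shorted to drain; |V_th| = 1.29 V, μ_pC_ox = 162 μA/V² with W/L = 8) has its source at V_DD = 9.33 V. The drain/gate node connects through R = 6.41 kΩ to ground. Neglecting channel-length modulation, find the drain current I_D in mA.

With gate tied to drain, V_SG = V_SD ≥ V_SG − |V_th|, so the device is in saturation.
k_p = μ_pC_ox · (W/L) = 1.296 mA/V².
KCL at the drain: ½ k_p (V_SG − |V_th|)² = (V_DD − V_SG)/R.
Let x = V_SG − 1.29. Then 4.15 x² + x − 8.04 = 0, giving x = 1.28 V (positive root), so V_SG = 2.57 V.
I_D = (V_DD − V_SG)/R = (9.33 − 2.57) / 6.41 = 1.06 mA.

I_D = 1.06 mA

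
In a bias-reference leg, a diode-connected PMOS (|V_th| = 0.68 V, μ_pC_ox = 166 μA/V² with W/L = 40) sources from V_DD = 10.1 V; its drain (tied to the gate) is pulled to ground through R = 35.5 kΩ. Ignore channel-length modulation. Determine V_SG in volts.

V_SG = 0.959 V

With gate tied to drain, V_SG = V_SD ≥ V_SG − |V_th|, so the device is in saturation.
k_p = μ_pC_ox · (W/L) = 6.64 mA/V².
KCL at the drain: ½ k_p (V_SG − |V_th|)² = (V_DD − V_SG)/R.
Let x = V_SG − 0.68. Then 118 x² + x − 9.42 = 0, giving x = 0.279 V (positive root), so V_SG = 0.959 V.
I_D = (V_DD − V_SG)/R = (10.1 − 0.959) / 35.5 = 0.258 mA.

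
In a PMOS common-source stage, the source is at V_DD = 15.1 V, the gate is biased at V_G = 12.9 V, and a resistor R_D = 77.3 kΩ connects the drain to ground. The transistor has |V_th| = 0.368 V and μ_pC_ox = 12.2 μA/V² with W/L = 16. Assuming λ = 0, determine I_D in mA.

I_D = 0.187 mA

V_SG = V_DD − V_G = 15.1 − 12.9 = 2.2 V, so V_ov = 2.2 − 0.368 = 1.83 V.
k_p = μ_pC_ox · (W/L) = 0.1952 mA/V².
Assume saturation: I_D = ½ k_p V_ov² = 0.5 × 0.1952 × 1.83² = 0.328 mA, giving V_SD = V_DD − I_D R_D = 15.1 − 0.328 × 77.3 = -10.2 V.
But -10.2 V < V_ov = 1.83 V, so the device is actually in triode.
In triode I_D = k_p[V_ov V_SD − ½ V_SD²] and I_D = (V_DD − V_SD)/R_D. Equating: 7.54 V_SD² − 28.64 V_SD + 15.1 = 0, giving V_SD = 0.633 V (the root below V_ov).
I_D = (15.1 − 0.633) / 77.3 = 0.187 mA.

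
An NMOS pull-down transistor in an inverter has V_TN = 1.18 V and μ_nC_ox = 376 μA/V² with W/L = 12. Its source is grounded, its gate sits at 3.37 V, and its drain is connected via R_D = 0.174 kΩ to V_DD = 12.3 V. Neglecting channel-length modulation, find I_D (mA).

I_D = 10.8 mA

V_GS = V_G = 3.37 V, so V_ov = 3.37 − 1.18 = 2.19 V.
k_n = μ_nC_ox · (W/L) = 4.512 mA/V².
Assume saturation: I_D = ½ k_n V_ov² = 0.5 × 4.512 × 2.19² = 10.8 mA, giving V_DS = V_DD − I_D R_D = 12.3 − 10.8 × 0.174 = 10.4 V.
V_DS = 10.4 V ≥ V_ov = 2.19 V, confirming saturation.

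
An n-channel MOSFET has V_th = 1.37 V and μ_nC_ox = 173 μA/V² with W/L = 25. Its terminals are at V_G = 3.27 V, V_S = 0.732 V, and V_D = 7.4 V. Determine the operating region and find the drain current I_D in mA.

Saturation; I_D = 2.95 mA

V_GS = V_G − V_S = 3.27 − 0.732 = 2.54 V; V_DS = V_D − V_S = 7.4 − 0.732 = 6.67 V.
k_n = μ_nC_ox · (W/L) = 4.325 mA/V².
V_ov = V_GS − V_th = 2.54 − 1.37 = 1.17 V.
Since V_DS = 6.67 V ≥ V_ov = 1.17 V, the device is in saturation.
I_D = ½ k_n V_ov² = 0.5 × 4.325 × 1.17² = 2.95 mA.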